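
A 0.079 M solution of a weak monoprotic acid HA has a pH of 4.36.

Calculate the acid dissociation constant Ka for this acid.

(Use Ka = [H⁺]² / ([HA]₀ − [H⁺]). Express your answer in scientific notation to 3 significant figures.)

[H⁺] = 10^(−pH) = 10^(−4.36) = 4.365e-05 M. For HA ⇌ H⁺ + A⁻, Ka = [H⁺][A⁻]/[HA] = [H⁺]² / ([HA]₀ − [H⁺]) = (4.365e-05)² / (0.079 − 4.365e-05) = 2.41e-08.

K_a = 2.41e-08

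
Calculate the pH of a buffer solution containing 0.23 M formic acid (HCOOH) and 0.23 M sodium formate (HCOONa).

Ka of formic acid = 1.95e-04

pKa = -log(1.95e-04) = 3.71. pH = pKa + log([A⁻]/[HA]) = 3.71 + log(0.23/0.23)

pH = 3.71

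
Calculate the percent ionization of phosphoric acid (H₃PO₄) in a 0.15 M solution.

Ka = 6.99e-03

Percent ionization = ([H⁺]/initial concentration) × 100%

Using Ka equilibrium: x² + Ka×x - Ka×C = 0. Solving: [H⁺] = 2.9074e-02. Percent = (2.9074e-02/0.15) × 100

Percent ionization = 19.4%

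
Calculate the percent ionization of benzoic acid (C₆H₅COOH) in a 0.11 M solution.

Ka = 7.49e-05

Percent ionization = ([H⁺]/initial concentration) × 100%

Using Ka equilibrium: x² + Ka×x - Ka×C = 0. Solving: [H⁺] = 2.8332e-03. Percent = (2.8332e-03/0.11) × 100

Percent ionization = 2.58%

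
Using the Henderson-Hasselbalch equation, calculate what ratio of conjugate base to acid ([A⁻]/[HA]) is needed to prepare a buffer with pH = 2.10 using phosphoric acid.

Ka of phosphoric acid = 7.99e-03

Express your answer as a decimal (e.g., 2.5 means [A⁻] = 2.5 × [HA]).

pKa = -log(7.99e-03) = 2.0975. pH = pKa + log([A⁻]/[HA]), so log([A⁻]/[HA]) = pH − pKa = 2.10 − 2.0975 = 0.0025. [A⁻]/[HA] = 10^(0.0025) = 1.01

[A⁻]/[HA] = 1.01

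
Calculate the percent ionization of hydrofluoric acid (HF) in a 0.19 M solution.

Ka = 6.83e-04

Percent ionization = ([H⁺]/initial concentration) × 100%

Using Ka equilibrium: x² + Ka×x - Ka×C = 0. Solving: [H⁺] = 1.1055e-02. Percent = (1.1055e-02/0.19) × 100

Percent ionization = 5.82%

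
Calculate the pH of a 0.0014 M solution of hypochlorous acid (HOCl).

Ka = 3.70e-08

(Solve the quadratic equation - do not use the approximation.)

x² + Ka×x - Ka×C = 0. Using quadratic formula: [H⁺] = 7.1787e-06

pH = 5.14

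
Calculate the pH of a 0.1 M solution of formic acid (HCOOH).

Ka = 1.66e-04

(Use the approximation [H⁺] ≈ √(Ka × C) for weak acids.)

[H⁺] = √(Ka × C) = √(1.66e-04 × 0.1) = 4.0743e-03. pH = -log(4.0743e-03)

pH = 2.39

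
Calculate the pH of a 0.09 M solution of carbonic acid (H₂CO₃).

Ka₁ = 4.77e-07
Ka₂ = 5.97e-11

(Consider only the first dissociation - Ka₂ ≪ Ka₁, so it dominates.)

First dissociation dominates. From Ka₁ = [H⁺][HA⁻]/[H₂A], x² + Ka₁·x − Ka₁·C = 0 with C = 0.09 M and Ka₁ = 4.77e-07. Solving: [H⁺] = (−Ka₁ + √(Ka₁² + 4·Ka₁·C)) / 2 = 2.0696e-04 M. pH = -log(2.0696e-04) = 3.68.

pH = 3.68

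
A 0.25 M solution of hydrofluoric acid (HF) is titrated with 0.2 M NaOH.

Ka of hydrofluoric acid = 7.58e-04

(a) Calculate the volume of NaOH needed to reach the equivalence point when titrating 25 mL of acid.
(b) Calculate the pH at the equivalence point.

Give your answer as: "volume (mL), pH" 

moles acid = 0.25 × 25/1000 = 0.00625 mol; V_base = moles/0.2 × 1000 = 31.2 mL. At equivalence only the conjugate base is present: [A⁻] = 0.00625/0.056 = 1.1111e-01 M. Kb = Kw/Ka = 1.32e-11; [OH⁻] = √(Kb × [A⁻]) = 1.2107e-06; pOH = 5.92; pH = 14 - pOH = 8.08.

V = 31.2 mL, pH = 8.08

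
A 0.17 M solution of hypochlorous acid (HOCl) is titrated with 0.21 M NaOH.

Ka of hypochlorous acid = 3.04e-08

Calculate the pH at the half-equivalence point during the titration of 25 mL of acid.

At half-equivalence [HA] = [A⁻], so Henderson-Hasselbalch gives pH = pKa = -log(3.04e-08) = 7.52.

pH = pKa = 7.52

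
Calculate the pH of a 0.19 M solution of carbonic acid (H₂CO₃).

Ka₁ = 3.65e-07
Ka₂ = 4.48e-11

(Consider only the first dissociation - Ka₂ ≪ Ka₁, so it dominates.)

First dissociation dominates. From Ka₁ = [H⁺][HA⁻]/[H₂A], x² + Ka₁·x − Ka₁·C = 0 with C = 0.19 M and Ka₁ = 3.65e-07. Solving: [H⁺] = (−Ka₁ + √(Ka₁² + 4·Ka₁·C)) / 2 = 2.6316e-04 M. pH = -log(2.6316e-04) = 3.58.

pH = 3.58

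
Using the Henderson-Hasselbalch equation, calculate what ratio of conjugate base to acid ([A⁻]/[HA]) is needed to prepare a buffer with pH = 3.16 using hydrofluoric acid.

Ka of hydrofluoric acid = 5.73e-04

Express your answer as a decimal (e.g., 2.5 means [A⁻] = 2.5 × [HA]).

pKa = -log(5.73e-04) = 3.2418. pH = pKa + log([A⁻]/[HA]), so log([A⁻]/[HA]) = pH − pKa = 3.16 − 3.2418 = -0.0818. [A⁻]/[HA] = 10^(-0.0818) = 0.828

[A⁻]/[HA] = 0.828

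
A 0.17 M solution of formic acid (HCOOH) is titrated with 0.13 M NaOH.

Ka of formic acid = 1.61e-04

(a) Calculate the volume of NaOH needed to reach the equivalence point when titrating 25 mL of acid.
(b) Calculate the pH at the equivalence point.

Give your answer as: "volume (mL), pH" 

moles acid = 0.17 × 25/1000 = 0.00425 mol; V_base = moles/0.13 × 1000 = 32.7 mL. At equivalence only the conjugate base is present: [A⁻] = 0.00425/0.058 = 7.3667e-02 M. Kb = Kw/Ka = 6.21e-11; [OH⁻] = √(Kb × [A⁻]) = 2.1391e-06; pOH = 5.67; pH = 14 - pOH = 8.33.

V = 32.7 mL, pH = 8.33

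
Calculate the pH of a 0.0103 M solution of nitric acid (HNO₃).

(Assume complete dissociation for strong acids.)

[H⁺] = 0.0103 M for strong acid. pH = -log[H⁺] = -log(0.0103)

pH = 1.99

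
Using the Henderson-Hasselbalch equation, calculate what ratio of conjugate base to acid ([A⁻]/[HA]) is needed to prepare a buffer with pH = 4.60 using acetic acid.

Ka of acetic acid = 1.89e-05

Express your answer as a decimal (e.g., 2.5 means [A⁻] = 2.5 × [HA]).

pKa = -log(1.89e-05) = 4.7235. pH = pKa + log([A⁻]/[HA]), so log([A⁻]/[HA]) = pH − pKa = 4.60 − 4.7235 = -0.1235. [A⁻]/[HA] = 10^(-0.1235) = 0.752

[A⁻]/[HA] = 0.752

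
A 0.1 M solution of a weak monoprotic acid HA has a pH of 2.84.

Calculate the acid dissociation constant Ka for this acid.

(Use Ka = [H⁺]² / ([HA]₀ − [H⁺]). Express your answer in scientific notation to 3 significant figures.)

[H⁺] = 10^(−pH) = 10^(−2.84) = 1.445e-03 M. For HA ⇌ H⁺ + A⁻, Ka = [H⁺][A⁻]/[HA] = [H⁺]² / ([HA]₀ − [H⁺]) = (1.445e-03)² / (0.1 − 1.445e-03) = 2.12e-05.

K_a = 2.12e-05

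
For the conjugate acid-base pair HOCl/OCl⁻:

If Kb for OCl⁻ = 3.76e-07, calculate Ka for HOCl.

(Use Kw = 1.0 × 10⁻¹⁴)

For a conjugate pair Ka × Kb = Kw, so Ka = Kw/Kb = 1.0 × 10⁻¹⁴ / 3.76e-07 = 2.66e-08.

K_a = 2.66e-08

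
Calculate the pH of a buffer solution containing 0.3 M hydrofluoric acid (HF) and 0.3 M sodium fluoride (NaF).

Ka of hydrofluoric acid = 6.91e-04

pKa = -log(6.91e-04) = 3.16. pH = pKa + log([A⁻]/[HA]) = 3.16 + log(0.3/0.3)

pH = 3.16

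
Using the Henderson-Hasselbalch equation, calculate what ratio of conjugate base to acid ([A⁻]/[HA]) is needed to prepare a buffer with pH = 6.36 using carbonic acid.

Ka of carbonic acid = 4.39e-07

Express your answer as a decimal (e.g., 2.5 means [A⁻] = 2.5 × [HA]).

pKa = -log(4.39e-07) = 6.3575. pH = pKa + log([A⁻]/[HA]), so log([A⁻]/[HA]) = pH − pKa = 6.36 − 6.3575 = 0.0025. [A⁻]/[HA] = 10^(0.0025) = 1.01

[A⁻]/[HA] = 1.01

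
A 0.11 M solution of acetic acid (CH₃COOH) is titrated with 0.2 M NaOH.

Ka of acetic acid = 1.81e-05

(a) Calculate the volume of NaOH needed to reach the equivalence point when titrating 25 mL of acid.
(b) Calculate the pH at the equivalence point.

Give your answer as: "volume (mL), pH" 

moles acid = 0.11 × 25/1000 = 0.00275 mol; V_base = moles/0.2 × 1000 = 13.7 mL. At equivalence only the conjugate base is present: [A⁻] = 0.00275/0.039 = 7.0968e-02 M. Kb = Kw/Ka = 5.52e-10; [OH⁻] = √(Kb × [A⁻]) = 6.2617e-06; pOH = 5.20; pH = 14 - pOH = 8.80.

V = 13.7 mL, pH = 8.80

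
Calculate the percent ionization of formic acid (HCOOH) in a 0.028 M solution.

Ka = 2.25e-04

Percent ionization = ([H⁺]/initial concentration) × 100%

Using Ka equilibrium: x² + Ka×x - Ka×C = 0. Solving: [H⁺] = 2.4000e-03. Percent = (2.4000e-03/0.028) × 100

Percent ionization = 8.57%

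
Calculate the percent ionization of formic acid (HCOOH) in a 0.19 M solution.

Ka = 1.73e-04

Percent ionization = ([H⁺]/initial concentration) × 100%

Using Ka equilibrium: x² + Ka×x - Ka×C = 0. Solving: [H⁺] = 5.6474e-03. Percent = (5.6474e-03/0.19) × 100

Percent ionization = 2.97%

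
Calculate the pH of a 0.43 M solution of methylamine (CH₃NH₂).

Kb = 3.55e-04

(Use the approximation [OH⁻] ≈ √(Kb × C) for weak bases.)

[OH⁻] = √(Kb × C) = √(3.55e-04 × 0.43) = 1.2355e-02. pOH = 1.91, pH = 14 - pOH

pH = 12.09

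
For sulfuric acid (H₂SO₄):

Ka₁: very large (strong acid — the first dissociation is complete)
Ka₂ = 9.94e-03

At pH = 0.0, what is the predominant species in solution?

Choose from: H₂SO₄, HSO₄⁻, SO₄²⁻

The first dissociation is complete, so H₂SO₄ itself is never the predominant species in water; pKa₂ = -log(9.94e-03) = 2.00. For a polyprotic acid the predominant species crosses at each pKa: below pKa_n the protonated form dominates, above it the deprotonated form does. At pH = 0.0, the predominant species is HSO₄⁻.

HSO₄⁻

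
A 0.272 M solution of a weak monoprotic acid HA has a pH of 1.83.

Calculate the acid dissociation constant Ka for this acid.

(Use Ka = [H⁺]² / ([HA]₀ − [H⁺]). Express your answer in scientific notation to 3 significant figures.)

[H⁺] = 10^(−pH) = 10^(−1.83) = 1.479e-02 M. For HA ⇌ H⁺ + A⁻, Ka = [H⁺][A⁻]/[HA] = [H⁺]² / ([HA]₀ − [H⁺]) = (1.479e-02)² / (0.272 − 1.479e-02) = 8.51e-04.

K_a = 8.51e-04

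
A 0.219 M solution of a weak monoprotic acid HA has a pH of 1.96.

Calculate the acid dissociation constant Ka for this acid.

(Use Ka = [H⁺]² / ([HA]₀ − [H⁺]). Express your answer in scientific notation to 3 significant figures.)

[H⁺] = 10^(−pH) = 10^(−1.96) = 1.096e-02 M. For HA ⇌ H⁺ + A⁻, Ka = [H⁺][A⁻]/[HA] = [H⁺]² / ([HA]₀ − [H⁺]) = (1.096e-02)² / (0.219 − 1.096e-02) = 5.78e-04.

K_a = 5.78e-04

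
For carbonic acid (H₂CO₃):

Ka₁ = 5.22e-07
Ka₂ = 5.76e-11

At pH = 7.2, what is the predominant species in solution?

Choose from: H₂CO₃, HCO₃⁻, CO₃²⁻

pKa₁ = 6.28, pKa₂ = 10.24. For a polyprotic acid the predominant species crosses at each pKa: below pKa_n the protonated form dominates, above it the deprotonated form does. At pH = 7.2, the predominant species is HCO₃⁻.

HCO₃⁻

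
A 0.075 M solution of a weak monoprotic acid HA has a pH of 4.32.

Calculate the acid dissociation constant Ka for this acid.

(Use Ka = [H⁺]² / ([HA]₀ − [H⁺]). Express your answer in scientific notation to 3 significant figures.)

[H⁺] = 10^(−pH) = 10^(−4.32) = 4.786e-05 M. For HA ⇌ H⁺ + A⁻, Ka = [H⁺][A⁻]/[HA] = [H⁺]² / ([HA]₀ − [H⁺]) = (4.786e-05)² / (0.075 − 4.786e-05) = 3.06e-08.

K_a = 3.06e-08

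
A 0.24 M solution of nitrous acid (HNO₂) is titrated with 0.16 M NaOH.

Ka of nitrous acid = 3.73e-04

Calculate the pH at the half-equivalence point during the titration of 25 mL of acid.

At half-equivalence [HA] = [A⁻], so Henderson-Hasselbalch gives pH = pKa = -log(3.73e-04) = 3.43.

pH = pKa = 3.43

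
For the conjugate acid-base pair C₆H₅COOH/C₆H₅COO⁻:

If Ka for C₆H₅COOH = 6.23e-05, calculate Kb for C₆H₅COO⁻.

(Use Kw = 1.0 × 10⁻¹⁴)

For a conjugate pair Ka × Kb = Kw, so Kb = Kw/Ka = 1.0 × 10⁻¹⁴ / 6.23e-05 = 1.61e-10.

K_b = 1.61e-10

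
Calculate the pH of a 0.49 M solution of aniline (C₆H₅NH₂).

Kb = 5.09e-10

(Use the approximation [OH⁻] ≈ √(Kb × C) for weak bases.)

[OH⁻] = √(Kb × C) = √(5.09e-10 × 0.49) = 1.5793e-05. pOH = 4.80, pH = 14 - pOH

pH = 9.20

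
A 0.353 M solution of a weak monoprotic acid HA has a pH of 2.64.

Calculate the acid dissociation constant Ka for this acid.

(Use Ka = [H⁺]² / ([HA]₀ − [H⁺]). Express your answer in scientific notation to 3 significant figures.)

[H⁺] = 10^(−pH) = 10^(−2.64) = 2.291e-03 M. For HA ⇌ H⁺ + A⁻, Ka = [H⁺][A⁻]/[HA] = [H⁺]² / ([HA]₀ − [H⁺]) = (2.291e-03)² / (0.353 − 2.291e-03) = 1.50e-05.

K_a = 1.50e-05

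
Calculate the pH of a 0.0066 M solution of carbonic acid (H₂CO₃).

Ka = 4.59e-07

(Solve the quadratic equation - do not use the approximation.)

x² + Ka×x - Ka×C = 0. Using quadratic formula: [H⁺] = 5.4811e-05

pH = 4.26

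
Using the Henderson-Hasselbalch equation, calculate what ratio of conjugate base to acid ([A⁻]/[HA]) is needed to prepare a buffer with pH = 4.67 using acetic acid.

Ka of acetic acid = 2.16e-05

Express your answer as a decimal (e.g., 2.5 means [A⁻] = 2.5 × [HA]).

pKa = -log(2.16e-05) = 4.6655. pH = pKa + log([A⁻]/[HA]), so log([A⁻]/[HA]) = pH − pKa = 4.67 − 4.6655 = 0.0045. [A⁻]/[HA] = 10^(0.0045) = 1.01

[A⁻]/[HA] = 1.01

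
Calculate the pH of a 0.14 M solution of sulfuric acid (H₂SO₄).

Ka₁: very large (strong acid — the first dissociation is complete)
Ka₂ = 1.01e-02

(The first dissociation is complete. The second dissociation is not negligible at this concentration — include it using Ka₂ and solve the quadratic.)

First dissociation is complete: [H⁺]₀ = [HSO₄⁻]₀ = C = 0.14 M. Second dissociation HSO₄⁻ ⇌ H⁺ + SO₄²⁻: let x = [SO₄²⁻]. Ka₂ = (C + x)·x / (C − x) = 1.01e-02 → x² + (C + Ka₂)·x − Ka₂·C = 0 → x² + 0.15010·x − 1.414e-03 = 0. x = (−0.15010 + √(0.15010² + 4 × 1.414e-03)) / 2 = 8.8934e-03 M. [H⁺] = C + x = 0.14 + 8.8934e-03 = 1.4889e-01 M. pH = -log(1.4889e-01) = 0.83.

pH = 0.83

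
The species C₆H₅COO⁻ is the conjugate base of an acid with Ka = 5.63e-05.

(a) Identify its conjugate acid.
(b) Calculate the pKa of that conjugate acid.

(a) The conjugate acid is formed by adding one H⁺ to C₆H₅COO⁻, giving C₆H₅COOH. (b) pKa = -log(Ka) = -log(5.63e-05) = 4.25.

Conjugate acid: C₆H₅COOH; pK_a = 4.25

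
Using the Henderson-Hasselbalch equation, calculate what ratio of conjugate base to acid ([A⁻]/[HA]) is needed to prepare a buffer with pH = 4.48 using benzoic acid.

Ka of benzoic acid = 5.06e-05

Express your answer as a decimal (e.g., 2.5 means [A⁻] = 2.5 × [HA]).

pKa = -log(5.06e-05) = 4.2958. pH = pKa + log([A⁻]/[HA]), so log([A⁻]/[HA]) = pH − pKa = 4.48 − 4.2958 = 0.1842. [A⁻]/[HA] = 10^(0.1842) = 1.53

[A⁻]/[HA] = 1.53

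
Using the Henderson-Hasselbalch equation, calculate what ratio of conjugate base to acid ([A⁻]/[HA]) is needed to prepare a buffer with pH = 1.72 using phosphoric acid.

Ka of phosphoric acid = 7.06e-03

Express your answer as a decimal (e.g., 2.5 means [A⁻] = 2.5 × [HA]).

pKa = -log(7.06e-03) = 2.1512. pH = pKa + log([A⁻]/[HA]), so log([A⁻]/[HA]) = pH − pKa = 1.72 − 2.1512 = -0.4312. [A⁻]/[HA] = 10^(-0.4312) = 0.371

[A⁻]/[HA] = 0.371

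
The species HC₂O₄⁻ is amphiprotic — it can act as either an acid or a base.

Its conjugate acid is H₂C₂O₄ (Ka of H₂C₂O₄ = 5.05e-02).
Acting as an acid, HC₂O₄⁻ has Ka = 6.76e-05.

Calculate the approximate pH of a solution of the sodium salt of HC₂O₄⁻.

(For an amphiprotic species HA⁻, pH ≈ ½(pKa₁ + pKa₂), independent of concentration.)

pKa₁ = -log(5.05e-02) = 1.30; pKa₂ = -log(6.76e-05) = 4.17. For an amphiprotic species, pH ≈ ½(pKa₁ + pKa₂) = ½(1.30 + 4.17) = 2.73.

pH = 2.73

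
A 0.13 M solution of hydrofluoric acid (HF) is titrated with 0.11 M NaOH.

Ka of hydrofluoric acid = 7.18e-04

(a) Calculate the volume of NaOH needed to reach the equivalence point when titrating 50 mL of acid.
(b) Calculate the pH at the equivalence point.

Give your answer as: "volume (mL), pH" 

moles acid = 0.13 × 50/1000 = 0.0065 mol; V_base = moles/0.11 × 1000 = 59.1 mL. At equivalence only the conjugate base is present: [A⁻] = 0.0065/0.109 = 5.9583e-02 M. Kb = Kw/Ka = 1.39e-11; [OH⁻] = √(Kb × [A⁻]) = 9.1096e-07; pOH = 6.04; pH = 14 - pOH = 7.96.

V = 59.1 mL, pH = 7.96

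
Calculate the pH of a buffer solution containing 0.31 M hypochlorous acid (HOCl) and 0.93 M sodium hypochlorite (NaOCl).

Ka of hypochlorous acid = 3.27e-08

pKa = -log(3.27e-08) = 7.49. pH = pKa + log([A⁻]/[HA]) = 7.49 + log(0.93/0.31)

pH = 7.96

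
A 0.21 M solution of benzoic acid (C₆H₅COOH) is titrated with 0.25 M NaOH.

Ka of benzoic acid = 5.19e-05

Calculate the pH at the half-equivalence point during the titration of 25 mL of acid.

At half-equivalence [HA] = [A⁻], so Henderson-Hasselbalch gives pH = pKa = -log(5.19e-05) = 4.28.

pH = pKa = 4.28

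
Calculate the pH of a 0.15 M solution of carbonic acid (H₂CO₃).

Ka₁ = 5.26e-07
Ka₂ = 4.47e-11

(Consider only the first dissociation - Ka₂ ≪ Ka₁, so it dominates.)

First dissociation dominates. From Ka₁ = [H⁺][HA⁻]/[H₂A], x² + Ka₁·x − Ka₁·C = 0 with C = 0.15 M and Ka₁ = 5.26e-07. Solving: [H⁺] = (−Ka₁ + √(Ka₁² + 4·Ka₁·C)) / 2 = 2.8063e-04 M. pH = -log(2.8063e-04) = 3.55.

pH = 3.55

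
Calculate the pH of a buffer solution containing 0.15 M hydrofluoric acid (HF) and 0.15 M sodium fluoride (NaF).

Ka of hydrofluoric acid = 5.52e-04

pKa = -log(5.52e-04) = 3.26. pH = pKa + log([A⁻]/[HA]) = 3.26 + log(0.15/0.15)

pH = 3.26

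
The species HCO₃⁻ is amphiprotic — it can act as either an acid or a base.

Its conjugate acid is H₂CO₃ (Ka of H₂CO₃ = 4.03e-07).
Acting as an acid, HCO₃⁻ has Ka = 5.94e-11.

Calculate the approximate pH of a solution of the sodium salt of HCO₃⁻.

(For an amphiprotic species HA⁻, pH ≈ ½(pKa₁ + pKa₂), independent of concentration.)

pKa₁ = -log(4.03e-07) = 6.39; pKa₂ = -log(5.94e-11) = 10.23. For an amphiprotic species, pH ≈ ½(pKa₁ + pKa₂) = ½(6.39 + 10.23) = 8.31.

pH = 8.31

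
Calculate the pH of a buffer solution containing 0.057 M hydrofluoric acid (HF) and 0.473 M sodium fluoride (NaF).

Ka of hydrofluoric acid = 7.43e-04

pKa = -log(7.43e-04) = 3.13. pH = pKa + log([A⁻]/[HA]) = 3.13 + log(0.473/0.057)

pH = 4.05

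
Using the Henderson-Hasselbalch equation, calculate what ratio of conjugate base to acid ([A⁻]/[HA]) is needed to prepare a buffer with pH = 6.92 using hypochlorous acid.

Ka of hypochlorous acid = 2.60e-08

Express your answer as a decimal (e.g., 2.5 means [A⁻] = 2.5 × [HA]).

pKa = -log(2.60e-08) = 7.5850. pH = pKa + log([A⁻]/[HA]), so log([A⁻]/[HA]) = pH − pKa = 6.92 − 7.5850 = -0.6650. [A⁻]/[HA] = 10^(-0.6650) = 0.216

[A⁻]/[HA] = 0.216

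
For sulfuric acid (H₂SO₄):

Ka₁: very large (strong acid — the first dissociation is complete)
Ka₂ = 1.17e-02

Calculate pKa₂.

pKa₂ = -log(Ka₂) = -log(1.17e-02) = 1.93.

pK_{a2} = 1.93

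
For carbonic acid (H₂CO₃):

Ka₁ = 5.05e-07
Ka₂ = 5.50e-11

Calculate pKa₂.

pKa₂ = -log(Ka₂) = -log(5.50e-11) = 10.26.

pK_{a2} = 10.26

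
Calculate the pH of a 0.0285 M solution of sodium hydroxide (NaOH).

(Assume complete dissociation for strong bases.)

[OH⁻] = 0.0285 M for strong base. pOH = -log[OH⁻] = 1.55, pH = 14 - pOH

pH = 12.45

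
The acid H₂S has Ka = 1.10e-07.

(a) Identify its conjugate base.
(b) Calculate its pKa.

(a) The conjugate base is formed by removing one H⁺ from H₂S, giving HS⁻. (b) pKa = -log(Ka) = -log(1.10e-07) = 6.96.

Conjugate base: HS⁻; pK_a = 6.96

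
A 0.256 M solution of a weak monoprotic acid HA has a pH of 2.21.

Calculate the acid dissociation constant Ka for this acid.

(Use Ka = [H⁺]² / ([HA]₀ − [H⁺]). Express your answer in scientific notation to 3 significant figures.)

[H⁺] = 10^(−pH) = 10^(−2.21) = 6.166e-03 M. For HA ⇌ H⁺ + A⁻, Ka = [H⁺][A⁻]/[HA] = [H⁺]² / ([HA]₀ − [H⁺]) = (6.166e-03)² / (0.256 − 6.166e-03) = 1.52e-04.

K_a = 1.52e-04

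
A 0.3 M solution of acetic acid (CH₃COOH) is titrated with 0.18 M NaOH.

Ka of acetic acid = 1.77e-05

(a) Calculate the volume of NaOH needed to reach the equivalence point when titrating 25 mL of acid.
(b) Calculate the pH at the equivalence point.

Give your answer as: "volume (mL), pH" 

moles acid = 0.3 × 25/1000 = 0.0075 mol; V_base = moles/0.18 × 1000 = 41.7 mL. At equivalence only the conjugate base is present: [A⁻] = 0.0075/0.067 = 1.1250e-01 M. Kb = Kw/Ka = 5.65e-10; [OH⁻] = √(Kb × [A⁻]) = 7.9724e-06; pOH = 5.10; pH = 14 - pOH = 8.90.

V = 41.7 mL, pH = 8.90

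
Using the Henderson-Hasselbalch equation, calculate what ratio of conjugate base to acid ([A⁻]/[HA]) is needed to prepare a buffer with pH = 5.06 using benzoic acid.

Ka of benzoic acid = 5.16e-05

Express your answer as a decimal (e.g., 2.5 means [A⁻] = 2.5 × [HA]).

pKa = -log(5.16e-05) = 4.2874. pH = pKa + log([A⁻]/[HA]), so log([A⁻]/[HA]) = pH − pKa = 5.06 − 4.2874 = 0.7726. [A⁻]/[HA] = 10^(0.7726) = 5.92

[A⁻]/[HA] = 5.92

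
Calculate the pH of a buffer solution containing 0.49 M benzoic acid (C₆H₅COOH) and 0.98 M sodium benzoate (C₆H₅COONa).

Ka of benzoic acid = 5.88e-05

pKa = -log(5.88e-05) = 4.23. pH = pKa + log([A⁻]/[HA]) = 4.23 + log(0.98/0.49)

pH = 4.53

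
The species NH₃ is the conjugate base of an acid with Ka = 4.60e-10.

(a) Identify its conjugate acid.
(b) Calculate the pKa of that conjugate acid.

(a) The conjugate acid is formed by adding one H⁺ to NH₃, giving NH₄⁺. (b) pKa = -log(Ka) = -log(4.60e-10) = 9.34.

Conjugate acid: NH₄⁺; pK_a = 9.34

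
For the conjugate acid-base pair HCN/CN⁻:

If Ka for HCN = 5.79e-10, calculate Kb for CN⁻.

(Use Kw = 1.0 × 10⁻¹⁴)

For a conjugate pair Ka × Kb = Kw, so Kb = Kw/Ka = 1.0 × 10⁻¹⁴ / 5.79e-10 = 1.73e-05.

K_b = 1.73e-05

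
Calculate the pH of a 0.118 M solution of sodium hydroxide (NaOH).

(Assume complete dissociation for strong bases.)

[OH⁻] = 0.118 M for strong base. pOH = -log[OH⁻] = 0.93, pH = 14 - pOH

pH = 13.07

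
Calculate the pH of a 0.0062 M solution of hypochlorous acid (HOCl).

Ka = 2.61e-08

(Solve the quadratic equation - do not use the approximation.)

x² + Ka×x - Ka×C = 0. Using quadratic formula: [H⁺] = 1.2708e-05

pH = 4.90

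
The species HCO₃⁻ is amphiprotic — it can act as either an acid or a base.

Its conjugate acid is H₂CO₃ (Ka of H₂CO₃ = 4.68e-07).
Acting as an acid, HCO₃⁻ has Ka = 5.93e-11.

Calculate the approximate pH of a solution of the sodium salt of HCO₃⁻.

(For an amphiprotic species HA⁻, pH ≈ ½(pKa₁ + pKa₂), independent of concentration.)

pKa₁ = -log(4.68e-07) = 6.33; pKa₂ = -log(5.93e-11) = 10.23. For an amphiprotic species, pH ≈ ½(pKa₁ + pKa₂) = ½(6.33 + 10.23) = 8.28.

pH = 8.28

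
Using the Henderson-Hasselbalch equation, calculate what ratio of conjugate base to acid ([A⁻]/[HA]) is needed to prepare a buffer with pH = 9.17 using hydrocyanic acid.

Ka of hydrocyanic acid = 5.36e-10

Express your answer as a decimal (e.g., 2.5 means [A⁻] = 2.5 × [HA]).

pKa = -log(5.36e-10) = 9.2708. pH = pKa + log([A⁻]/[HA]), so log([A⁻]/[HA]) = pH − pKa = 9.17 − 9.2708 = -0.1008. [A⁻]/[HA] = 10^(-0.1008) = 0.793

[A⁻]/[HA] = 0.793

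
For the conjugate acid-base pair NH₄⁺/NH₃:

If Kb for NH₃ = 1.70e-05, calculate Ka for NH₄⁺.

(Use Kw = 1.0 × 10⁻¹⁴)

For a conjugate pair Ka × Kb = Kw, so Ka = Kw/Kb = 1.0 × 10⁻¹⁴ / 1.70e-05 = 5.88e-10.

K_a = 5.88e-10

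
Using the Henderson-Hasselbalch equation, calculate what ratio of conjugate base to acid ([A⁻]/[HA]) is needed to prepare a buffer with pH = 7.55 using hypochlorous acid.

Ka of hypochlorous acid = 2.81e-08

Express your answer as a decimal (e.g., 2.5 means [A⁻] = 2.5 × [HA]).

pKa = -log(2.81e-08) = 7.5513. pH = pKa + log([A⁻]/[HA]), so log([A⁻]/[HA]) = pH − pKa = 7.55 − 7.5513 = -0.0013. [A⁻]/[HA] = 10^(-0.0013) = 0.997

[A⁻]/[HA] = 0.997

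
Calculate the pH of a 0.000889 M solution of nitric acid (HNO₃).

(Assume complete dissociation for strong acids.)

[H⁺] = 0.000889 M for strong acid. pH = -log[H⁺] = -log(0.000889)

pH = 3.05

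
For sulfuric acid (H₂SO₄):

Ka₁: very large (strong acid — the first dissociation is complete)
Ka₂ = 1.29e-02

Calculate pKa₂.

pKa₂ = -log(Ka₂) = -log(1.29e-02) = 1.89.

pK_{a2} = 1.89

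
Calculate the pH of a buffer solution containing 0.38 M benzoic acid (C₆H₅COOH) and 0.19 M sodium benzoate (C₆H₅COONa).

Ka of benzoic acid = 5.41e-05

pKa = -log(5.41e-05) = 4.27. pH = pKa + log([A⁻]/[HA]) = 4.27 + log(0.19/0.38)

pH = 3.97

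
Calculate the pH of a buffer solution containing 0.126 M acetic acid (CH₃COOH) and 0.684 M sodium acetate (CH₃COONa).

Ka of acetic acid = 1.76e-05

pKa = -log(1.76e-05) = 4.75. pH = pKa + log([A⁻]/[HA]) = 4.75 + log(0.684/0.126)

pH = 5.49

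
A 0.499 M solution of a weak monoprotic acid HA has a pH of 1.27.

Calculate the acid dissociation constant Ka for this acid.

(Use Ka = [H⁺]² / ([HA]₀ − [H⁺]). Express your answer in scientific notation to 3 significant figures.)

[H⁺] = 10^(−pH) = 10^(−1.27) = 5.370e-02 M. For HA ⇌ H⁺ + A⁻, Ka = [H⁺][A⁻]/[HA] = [H⁺]² / ([HA]₀ − [H⁺]) = (5.370e-02)² / (0.499 − 5.370e-02) = 6.48e-03.

K_a = 6.48e-03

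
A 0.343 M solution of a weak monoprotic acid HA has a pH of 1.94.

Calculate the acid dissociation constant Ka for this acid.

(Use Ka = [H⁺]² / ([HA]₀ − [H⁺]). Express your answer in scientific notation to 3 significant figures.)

[H⁺] = 10^(−pH) = 10^(−1.94) = 1.148e-02 M. For HA ⇌ H⁺ + A⁻, Ka = [H⁺][A⁻]/[HA] = [H⁺]² / ([HA]₀ − [H⁺]) = (1.148e-02)² / (0.343 − 1.148e-02) = 3.98e-04.

K_a = 3.98e-04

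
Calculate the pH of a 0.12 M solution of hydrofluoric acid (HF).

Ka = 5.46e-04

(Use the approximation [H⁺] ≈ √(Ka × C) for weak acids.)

[H⁺] = √(Ka × C) = √(5.46e-04 × 0.12) = 8.0944e-03. pH = -log(8.0944e-03)

pH = 2.09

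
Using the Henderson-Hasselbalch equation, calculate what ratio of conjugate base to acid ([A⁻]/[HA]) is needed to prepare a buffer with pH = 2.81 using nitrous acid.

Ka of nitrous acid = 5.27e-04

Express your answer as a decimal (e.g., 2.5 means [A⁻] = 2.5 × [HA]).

pKa = -log(5.27e-04) = 3.2782. pH = pKa + log([A⁻]/[HA]), so log([A⁻]/[HA]) = pH − pKa = 2.81 − 3.2782 = -0.4682. [A⁻]/[HA] = 10^(-0.4682) = 0.340

[A⁻]/[HA] = 0.340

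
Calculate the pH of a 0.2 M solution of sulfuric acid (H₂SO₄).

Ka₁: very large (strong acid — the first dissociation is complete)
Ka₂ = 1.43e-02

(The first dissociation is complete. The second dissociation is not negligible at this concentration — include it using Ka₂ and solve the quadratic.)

First dissociation is complete: [H⁺]₀ = [HSO₄⁻]₀ = C = 0.2 M. Second dissociation HSO₄⁻ ⇌ H⁺ + SO₄²⁻: let x = [SO₄²⁻]. Ka₂ = (C + x)·x / (C − x) = 1.43e-02 → x² + (C + Ka₂)·x − Ka₂·C = 0 → x² + 0.21430·x − 2.860e-03 = 0. x = (−0.21430 + √(0.21430² + 4 × 2.860e-03)) / 2 = 1.2604e-02 M. [H⁺] = C + x = 0.2 + 1.2604e-02 = 2.1260e-01 M. pH = -log(2.1260e-01) = 0.67.

pH = 0.67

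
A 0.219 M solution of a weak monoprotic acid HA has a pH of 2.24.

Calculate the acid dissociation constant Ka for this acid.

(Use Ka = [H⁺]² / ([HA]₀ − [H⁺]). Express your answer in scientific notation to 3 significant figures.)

[H⁺] = 10^(−pH) = 10^(−2.24) = 5.754e-03 M. For HA ⇌ H⁺ + A⁻, Ka = [H⁺][A⁻]/[HA] = [H⁺]² / ([HA]₀ − [H⁺]) = (5.754e-03)² / (0.219 − 5.754e-03) = 1.55e-04.

K_a = 1.55e-04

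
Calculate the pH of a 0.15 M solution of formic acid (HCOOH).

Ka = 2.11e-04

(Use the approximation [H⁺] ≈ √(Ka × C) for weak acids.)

[H⁺] = √(Ka × C) = √(2.11e-04 × 0.15) = 5.6258e-03. pH = -log(5.6258e-03)

pH = 2.25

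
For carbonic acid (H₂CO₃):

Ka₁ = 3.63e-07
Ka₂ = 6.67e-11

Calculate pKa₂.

pKa₂ = -log(Ka₂) = -log(6.67e-11) = 10.18.

pK_{a2} = 10.18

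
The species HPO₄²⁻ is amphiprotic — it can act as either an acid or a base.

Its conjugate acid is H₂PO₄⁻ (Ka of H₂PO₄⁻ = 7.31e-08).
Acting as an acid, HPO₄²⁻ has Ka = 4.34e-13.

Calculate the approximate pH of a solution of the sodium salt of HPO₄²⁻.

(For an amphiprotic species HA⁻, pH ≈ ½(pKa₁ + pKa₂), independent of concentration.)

pKa₁ = -log(7.31e-08) = 7.14; pKa₂ = -log(4.34e-13) = 12.36. For an amphiprotic species, pH ≈ ½(pKa₁ + pKa₂) = ½(7.14 + 12.36) = 9.75.

pH = 9.75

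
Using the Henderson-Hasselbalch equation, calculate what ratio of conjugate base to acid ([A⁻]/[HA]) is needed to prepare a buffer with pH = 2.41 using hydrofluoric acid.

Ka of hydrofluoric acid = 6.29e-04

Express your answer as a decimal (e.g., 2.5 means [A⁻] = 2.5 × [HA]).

pKa = -log(6.29e-04) = 3.2013. pH = pKa + log([A⁻]/[HA]), so log([A⁻]/[HA]) = pH − pKa = 2.41 − 3.2013 = -0.7913. [A⁻]/[HA] = 10^(-0.7913) = 0.162

[A⁻]/[HA] = 0.162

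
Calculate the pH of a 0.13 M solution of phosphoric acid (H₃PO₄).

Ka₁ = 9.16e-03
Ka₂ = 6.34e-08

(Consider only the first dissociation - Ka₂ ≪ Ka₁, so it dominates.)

First dissociation dominates. From Ka₁ = [H⁺][HA⁻]/[H₂A], x² + Ka₁·x − Ka₁·C = 0 with C = 0.13 M and Ka₁ = 9.16e-03. Solving: [H⁺] = (−Ka₁ + √(Ka₁² + 4·Ka₁·C)) / 2 = 3.0231e-02 M. pH = -log(3.0231e-02) = 1.52.

pH = 1.52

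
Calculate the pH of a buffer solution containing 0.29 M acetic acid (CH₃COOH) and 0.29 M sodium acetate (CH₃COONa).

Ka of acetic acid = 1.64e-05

pKa = -log(1.64e-05) = 4.79. pH = pKa + log([A⁻]/[HA]) = 4.79 + log(0.29/0.29)

pH = 4.79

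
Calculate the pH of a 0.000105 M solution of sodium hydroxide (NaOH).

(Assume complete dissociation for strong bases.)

[OH⁻] = 0.000105 M for strong base. pOH = -log[OH⁻] = 3.98, pH = 14 - pOH

pH = 10.02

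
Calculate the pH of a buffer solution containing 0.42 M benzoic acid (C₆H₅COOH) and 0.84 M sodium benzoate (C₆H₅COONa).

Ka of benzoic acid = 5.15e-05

pKa = -log(5.15e-05) = 4.29. pH = pKa + log([A⁻]/[HA]) = 4.29 + log(0.84/0.42)

pH = 4.59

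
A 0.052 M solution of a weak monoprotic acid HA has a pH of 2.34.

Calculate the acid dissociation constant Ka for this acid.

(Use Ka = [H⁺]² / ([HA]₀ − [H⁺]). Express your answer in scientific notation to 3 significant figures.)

[H⁺] = 10^(−pH) = 10^(−2.34) = 4.571e-03 M. For HA ⇌ H⁺ + A⁻, Ka = [H⁺][A⁻]/[HA] = [H⁺]² / ([HA]₀ − [H⁺]) = (4.571e-03)² / (0.052 − 4.571e-03) = 4.41e-04.

K_a = 4.41e-04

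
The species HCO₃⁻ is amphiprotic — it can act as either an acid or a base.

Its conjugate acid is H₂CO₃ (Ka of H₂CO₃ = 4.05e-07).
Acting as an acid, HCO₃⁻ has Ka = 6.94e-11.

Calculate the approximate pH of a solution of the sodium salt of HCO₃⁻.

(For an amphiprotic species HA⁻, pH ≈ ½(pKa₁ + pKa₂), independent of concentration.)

pKa₁ = -log(4.05e-07) = 6.39; pKa₂ = -log(6.94e-11) = 10.16. For an amphiprotic species, pH ≈ ½(pKa₁ + pKa₂) = ½(6.39 + 10.16) = 8.28.

pH = 8.28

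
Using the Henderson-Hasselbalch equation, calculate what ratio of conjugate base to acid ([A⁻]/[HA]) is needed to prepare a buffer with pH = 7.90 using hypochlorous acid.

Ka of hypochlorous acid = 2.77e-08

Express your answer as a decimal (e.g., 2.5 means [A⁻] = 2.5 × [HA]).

pKa = -log(2.77e-08) = 7.5575. pH = pKa + log([A⁻]/[HA]), so log([A⁻]/[HA]) = pH − pKa = 7.90 − 7.5575 = 0.3425. [A⁻]/[HA] = 10^(0.3425) = 2.20

[A⁻]/[HA] = 2.20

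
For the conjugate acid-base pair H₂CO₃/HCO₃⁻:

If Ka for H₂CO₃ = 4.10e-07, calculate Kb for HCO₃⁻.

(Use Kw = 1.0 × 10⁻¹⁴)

For a conjugate pair Ka × Kb = Kw, so Kb = Kw/Ka = 1.0 × 10⁻¹⁴ / 4.10e-07 = 2.44e-08.

K_b = 2.44e-08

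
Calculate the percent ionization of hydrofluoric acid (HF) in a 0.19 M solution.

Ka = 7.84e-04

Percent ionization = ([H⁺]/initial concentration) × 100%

Using Ka equilibrium: x² + Ka×x - Ka×C = 0. Solving: [H⁺] = 1.1819e-02. Percent = (1.1819e-02/0.19) × 100

Percent ionization = 6.22%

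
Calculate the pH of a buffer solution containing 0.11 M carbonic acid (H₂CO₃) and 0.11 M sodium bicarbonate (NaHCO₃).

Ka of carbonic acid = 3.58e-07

pKa = -log(3.58e-07) = 6.45. pH = pKa + log([A⁻]/[HA]) = 6.45 + log(0.11/0.11)

pH = 6.45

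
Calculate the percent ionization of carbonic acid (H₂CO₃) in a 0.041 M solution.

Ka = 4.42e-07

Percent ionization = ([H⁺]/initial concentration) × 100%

Using Ka equilibrium: x² + Ka×x - Ka×C = 0. Solving: [H⁺] = 1.3440e-04. Percent = (1.3440e-04/0.041) × 100

Percent ionization = 0.328%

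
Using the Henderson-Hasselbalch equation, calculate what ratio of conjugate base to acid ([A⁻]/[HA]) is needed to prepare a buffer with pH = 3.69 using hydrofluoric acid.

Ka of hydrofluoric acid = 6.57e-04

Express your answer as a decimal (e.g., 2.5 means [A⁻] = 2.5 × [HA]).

pKa = -log(6.57e-04) = 3.1824. pH = pKa + log([A⁻]/[HA]), so log([A⁻]/[HA]) = pH − pKa = 3.69 − 3.1824 = 0.5076. [A⁻]/[HA] = 10^(0.5076) = 3.22

[A⁻]/[HA] = 3.22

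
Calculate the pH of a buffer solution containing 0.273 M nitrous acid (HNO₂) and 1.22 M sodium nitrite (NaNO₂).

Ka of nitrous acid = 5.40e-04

pKa = -log(5.40e-04) = 3.27. pH = pKa + log([A⁻]/[HA]) = 3.27 + log(1.22/0.273)

pH = 3.92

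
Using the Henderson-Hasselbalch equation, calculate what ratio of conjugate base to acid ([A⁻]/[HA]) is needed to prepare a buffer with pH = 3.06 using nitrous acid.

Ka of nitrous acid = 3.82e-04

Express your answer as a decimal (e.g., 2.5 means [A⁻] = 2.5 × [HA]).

pKa = -log(3.82e-04) = 3.4179. pH = pKa + log([A⁻]/[HA]), so log([A⁻]/[HA]) = pH − pKa = 3.06 − 3.4179 = -0.3579. [A⁻]/[HA] = 10^(-0.3579) = 0.439

[A⁻]/[HA] = 0.439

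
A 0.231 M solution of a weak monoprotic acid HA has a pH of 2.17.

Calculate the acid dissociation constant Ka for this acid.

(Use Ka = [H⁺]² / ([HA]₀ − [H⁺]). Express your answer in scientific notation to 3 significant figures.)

[H⁺] = 10^(−pH) = 10^(−2.17) = 6.761e-03 M. For HA ⇌ H⁺ + A⁻, Ka = [H⁺][A⁻]/[HA] = [H⁺]² / ([HA]₀ − [H⁺]) = (6.761e-03)² / (0.231 − 6.761e-03) = 2.04e-04.

K_a = 2.04e-04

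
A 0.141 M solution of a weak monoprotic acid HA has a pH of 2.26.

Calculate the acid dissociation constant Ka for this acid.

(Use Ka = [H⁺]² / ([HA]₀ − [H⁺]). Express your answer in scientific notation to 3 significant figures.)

[H⁺] = 10^(−pH) = 10^(−2.26) = 5.495e-03 M. For HA ⇌ H⁺ + A⁻, Ka = [H⁺][A⁻]/[HA] = [H⁺]² / ([HA]₀ − [H⁺]) = (5.495e-03)² / (0.141 − 5.495e-03) = 2.23e-04.

K_a = 2.23e-04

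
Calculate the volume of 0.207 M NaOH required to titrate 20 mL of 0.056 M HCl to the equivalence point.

At equivalence: moles acid = moles base. moles HCl = 0.056 × 20/1000 = 0.00112 mol. V_base = moles / 0.207 × 1000 = 5.4 mL.

V_{base} = 5.4 mL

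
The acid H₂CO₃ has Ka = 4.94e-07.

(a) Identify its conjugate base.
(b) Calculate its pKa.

(a) The conjugate base is formed by removing one H⁺ from H₂CO₃, giving HCO₃⁻. (b) pKa = -log(Ka) = -log(4.94e-07) = 6.31.

Conjugate base: HCO₃⁻; pK_a = 6.31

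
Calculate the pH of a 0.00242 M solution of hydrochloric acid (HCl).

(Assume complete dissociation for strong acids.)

[H⁺] = 0.00242 M for strong acid. pH = -log[H⁺] = -log(0.00242)

pH = 2.62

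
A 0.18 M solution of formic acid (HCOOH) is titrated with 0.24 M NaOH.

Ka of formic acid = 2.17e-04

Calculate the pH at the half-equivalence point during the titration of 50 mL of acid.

At half-equivalence [HA] = [A⁻], so Henderson-Hasselbalch gives pH = pKa = -log(2.17e-04) = 3.66.

pH = pKa = 3.66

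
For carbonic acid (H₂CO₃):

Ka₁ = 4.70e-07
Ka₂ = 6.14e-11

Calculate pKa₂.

pKa₂ = -log(Ka₂) = -log(6.14e-11) = 10.21.

pK_{a2} = 10.21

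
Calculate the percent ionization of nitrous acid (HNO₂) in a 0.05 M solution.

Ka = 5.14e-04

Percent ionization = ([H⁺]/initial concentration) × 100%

Using Ka equilibrium: x² + Ka×x - Ka×C = 0. Solving: [H⁺] = 4.8190e-03. Percent = (4.8190e-03/0.05) × 100

Percent ionization = 9.64%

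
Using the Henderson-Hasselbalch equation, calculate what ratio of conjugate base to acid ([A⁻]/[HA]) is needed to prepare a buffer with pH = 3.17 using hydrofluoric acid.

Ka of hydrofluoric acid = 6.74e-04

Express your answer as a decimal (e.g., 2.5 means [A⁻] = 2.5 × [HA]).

pKa = -log(6.74e-04) = 3.1713. pH = pKa + log([A⁻]/[HA]), so log([A⁻]/[HA]) = pH − pKa = 3.17 − 3.1713 = -0.0013. [A⁻]/[HA] = 10^(-0.0013) = 0.997

[A⁻]/[HA] = 0.997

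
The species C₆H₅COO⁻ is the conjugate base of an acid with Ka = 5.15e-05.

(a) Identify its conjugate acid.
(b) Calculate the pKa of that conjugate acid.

(a) The conjugate acid is formed by adding one H⁺ to C₆H₅COO⁻, giving C₆H₅COOH. (b) pKa = -log(Ka) = -log(5.15e-05) = 4.29.

Conjugate acid: C₆H₅COOH; pK_a = 4.29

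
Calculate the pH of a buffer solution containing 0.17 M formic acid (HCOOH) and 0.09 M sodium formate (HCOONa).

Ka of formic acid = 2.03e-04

pKa = -log(2.03e-04) = 3.69. pH = pKa + log([A⁻]/[HA]) = 3.69 + log(0.09/0.17)

pH = 3.42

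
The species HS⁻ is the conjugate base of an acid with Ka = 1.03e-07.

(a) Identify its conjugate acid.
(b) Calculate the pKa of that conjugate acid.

(a) The conjugate acid is formed by adding one H⁺ to HS⁻, giving H₂S. (b) pKa = -log(Ka) = -log(1.03e-07) = 6.99.

Conjugate acid: H₂S; pK_a = 6.99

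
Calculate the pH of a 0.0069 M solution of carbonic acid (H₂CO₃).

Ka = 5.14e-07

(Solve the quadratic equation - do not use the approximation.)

x² + Ka×x - Ka×C = 0. Using quadratic formula: [H⁺] = 5.9297e-05

pH = 4.23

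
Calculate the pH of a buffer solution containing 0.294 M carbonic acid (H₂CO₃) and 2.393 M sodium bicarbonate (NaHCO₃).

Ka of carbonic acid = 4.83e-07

pKa = -log(4.83e-07) = 6.32. pH = pKa + log([A⁻]/[HA]) = 6.32 + log(2.393/0.294)

pH = 7.23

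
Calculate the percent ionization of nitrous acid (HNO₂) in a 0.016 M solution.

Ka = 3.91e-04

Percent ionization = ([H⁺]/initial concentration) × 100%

Using Ka equilibrium: x² + Ka×x - Ka×C = 0. Solving: [H⁺] = 2.3133e-03. Percent = (2.3133e-03/0.016) × 100

Percent ionization = 14.5%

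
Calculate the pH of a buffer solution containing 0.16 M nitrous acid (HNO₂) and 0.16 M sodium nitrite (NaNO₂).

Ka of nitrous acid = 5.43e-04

pKa = -log(5.43e-04) = 3.27. pH = pKa + log([A⁻]/[HA]) = 3.27 + log(0.16/0.16)

pH = 3.27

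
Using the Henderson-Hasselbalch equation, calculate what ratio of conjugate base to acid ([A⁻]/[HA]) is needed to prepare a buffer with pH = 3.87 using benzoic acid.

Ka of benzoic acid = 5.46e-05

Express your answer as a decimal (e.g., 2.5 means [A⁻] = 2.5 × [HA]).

pKa = -log(5.46e-05) = 4.2628. pH = pKa + log([A⁻]/[HA]), so log([A⁻]/[HA]) = pH − pKa = 3.87 − 4.2628 = -0.3928. [A⁻]/[HA] = 10^(-0.3928) = 0.405

[A⁻]/[HA] = 0.405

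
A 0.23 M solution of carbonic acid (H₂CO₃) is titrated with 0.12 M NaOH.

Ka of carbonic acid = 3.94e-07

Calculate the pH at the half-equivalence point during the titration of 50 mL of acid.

At half-equivalence [HA] = [A⁻], so Henderson-Hasselbalch gives pH = pKa = -log(3.94e-07) = 6.40.

pH = pKa = 6.40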